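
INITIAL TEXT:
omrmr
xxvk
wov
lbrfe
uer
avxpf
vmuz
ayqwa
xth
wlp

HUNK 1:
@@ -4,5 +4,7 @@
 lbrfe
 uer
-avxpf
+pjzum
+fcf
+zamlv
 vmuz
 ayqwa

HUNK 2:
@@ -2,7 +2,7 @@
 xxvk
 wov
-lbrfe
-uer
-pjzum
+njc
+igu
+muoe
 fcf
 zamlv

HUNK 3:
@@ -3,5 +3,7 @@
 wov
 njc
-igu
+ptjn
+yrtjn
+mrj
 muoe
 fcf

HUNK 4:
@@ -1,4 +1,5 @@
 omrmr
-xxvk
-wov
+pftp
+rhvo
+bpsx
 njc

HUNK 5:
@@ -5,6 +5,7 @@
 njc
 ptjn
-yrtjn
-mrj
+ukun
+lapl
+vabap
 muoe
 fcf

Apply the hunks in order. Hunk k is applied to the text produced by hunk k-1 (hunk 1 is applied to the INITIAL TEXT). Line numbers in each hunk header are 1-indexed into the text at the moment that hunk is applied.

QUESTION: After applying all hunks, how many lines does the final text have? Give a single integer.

Hunk 1: at line 4 remove [avxpf] add [pjzum,fcf,zamlv] -> 12 lines: omrmr xxvk wov lbrfe uer pjzum fcf zamlv vmuz ayqwa xth wlp
Hunk 2: at line 2 remove [lbrfe,uer,pjzum] add [njc,igu,muoe] -> 12 lines: omrmr xxvk wov njc igu muoe fcf zamlv vmuz ayqwa xth wlp
Hunk 3: at line 3 remove [igu] add [ptjn,yrtjn,mrj] -> 14 lines: omrmr xxvk wov njc ptjn yrtjn mrj muoe fcf zamlv vmuz ayqwa xth wlp
Hunk 4: at line 1 remove [xxvk,wov] add [pftp,rhvo,bpsx] -> 15 lines: omrmr pftp rhvo bpsx njc ptjn yrtjn mrj muoe fcf zamlv vmuz ayqwa xth wlp
Hunk 5: at line 5 remove [yrtjn,mrj] add [ukun,lapl,vabap] -> 16 lines: omrmr pftp rhvo bpsx njc ptjn ukun lapl vabap muoe fcf zamlv vmuz ayqwa xth wlp
Final line count: 16

Answer: 16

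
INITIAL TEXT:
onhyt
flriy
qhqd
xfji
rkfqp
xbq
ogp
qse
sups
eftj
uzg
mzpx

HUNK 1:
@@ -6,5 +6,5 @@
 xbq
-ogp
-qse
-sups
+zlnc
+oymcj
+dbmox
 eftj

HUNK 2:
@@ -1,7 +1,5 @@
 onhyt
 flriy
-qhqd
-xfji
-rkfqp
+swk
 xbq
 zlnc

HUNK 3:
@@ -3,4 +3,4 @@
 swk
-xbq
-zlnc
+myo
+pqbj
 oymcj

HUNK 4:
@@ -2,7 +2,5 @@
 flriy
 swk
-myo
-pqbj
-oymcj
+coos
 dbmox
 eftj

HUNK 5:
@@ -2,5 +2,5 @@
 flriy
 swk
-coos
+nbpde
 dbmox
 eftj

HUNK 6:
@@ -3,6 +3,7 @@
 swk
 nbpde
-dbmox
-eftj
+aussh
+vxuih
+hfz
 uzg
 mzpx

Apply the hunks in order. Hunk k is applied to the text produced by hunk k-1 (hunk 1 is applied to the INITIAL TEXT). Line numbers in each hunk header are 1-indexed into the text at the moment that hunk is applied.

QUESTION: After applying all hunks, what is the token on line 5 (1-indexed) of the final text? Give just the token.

Hunk 1: at line 6 remove [ogp,qse,sups] add [zlnc,oymcj,dbmox] -> 12 lines: onhyt flriy qhqd xfji rkfqp xbq zlnc oymcj dbmox eftj uzg mzpx
Hunk 2: at line 1 remove [qhqd,xfji,rkfqp] add [swk] -> 10 lines: onhyt flriy swk xbq zlnc oymcj dbmox eftj uzg mzpx
Hunk 3: at line 3 remove [xbq,zlnc] add [myo,pqbj] -> 10 lines: onhyt flriy swk myo pqbj oymcj dbmox eftj uzg mzpx
Hunk 4: at line 2 remove [myo,pqbj,oymcj] add [coos] -> 8 lines: onhyt flriy swk coos dbmox eftj uzg mzpx
Hunk 5: at line 2 remove [coos] add [nbpde] -> 8 lines: onhyt flriy swk nbpde dbmox eftj uzg mzpx
Hunk 6: at line 3 remove [dbmox,eftj] add [aussh,vxuih,hfz] -> 9 lines: onhyt flriy swk nbpde aussh vxuih hfz uzg mzpx
Final line 5: aussh

Answer: aussh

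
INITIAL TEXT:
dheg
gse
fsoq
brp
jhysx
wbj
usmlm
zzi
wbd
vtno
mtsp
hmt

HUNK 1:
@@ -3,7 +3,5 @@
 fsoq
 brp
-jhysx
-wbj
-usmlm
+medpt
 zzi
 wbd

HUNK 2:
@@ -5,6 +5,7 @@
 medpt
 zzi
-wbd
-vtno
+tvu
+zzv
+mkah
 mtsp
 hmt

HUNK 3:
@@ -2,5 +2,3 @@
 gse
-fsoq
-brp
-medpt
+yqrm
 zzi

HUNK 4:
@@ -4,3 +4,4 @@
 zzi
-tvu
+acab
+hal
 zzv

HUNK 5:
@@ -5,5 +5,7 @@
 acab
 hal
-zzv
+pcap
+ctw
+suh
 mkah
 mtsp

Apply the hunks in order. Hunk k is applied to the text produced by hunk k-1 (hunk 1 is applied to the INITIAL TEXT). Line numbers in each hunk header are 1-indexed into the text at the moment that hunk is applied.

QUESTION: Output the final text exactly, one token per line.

Answer: dheg
gse
yqrm
zzi
acab
hal
pcap
ctw
suh
mkah
mtsp
hmt

Derivation:
Hunk 1: at line 3 remove [jhysx,wbj,usmlm] add [medpt] -> 10 lines: dheg gse fsoq brp medpt zzi wbd vtno mtsp hmt
Hunk 2: at line 5 remove [wbd,vtno] add [tvu,zzv,mkah] -> 11 lines: dheg gse fsoq brp medpt zzi tvu zzv mkah mtsp hmt
Hunk 3: at line 2 remove [fsoq,brp,medpt] add [yqrm] -> 9 lines: dheg gse yqrm zzi tvu zzv mkah mtsp hmt
Hunk 4: at line 4 remove [tvu] add [acab,hal] -> 10 lines: dheg gse yqrm zzi acab hal zzv mkah mtsp hmt
Hunk 5: at line 5 remove [zzv] add [pcap,ctw,suh] -> 12 lines: dheg gse yqrm zzi acab hal pcap ctw suh mkah mtsp hmt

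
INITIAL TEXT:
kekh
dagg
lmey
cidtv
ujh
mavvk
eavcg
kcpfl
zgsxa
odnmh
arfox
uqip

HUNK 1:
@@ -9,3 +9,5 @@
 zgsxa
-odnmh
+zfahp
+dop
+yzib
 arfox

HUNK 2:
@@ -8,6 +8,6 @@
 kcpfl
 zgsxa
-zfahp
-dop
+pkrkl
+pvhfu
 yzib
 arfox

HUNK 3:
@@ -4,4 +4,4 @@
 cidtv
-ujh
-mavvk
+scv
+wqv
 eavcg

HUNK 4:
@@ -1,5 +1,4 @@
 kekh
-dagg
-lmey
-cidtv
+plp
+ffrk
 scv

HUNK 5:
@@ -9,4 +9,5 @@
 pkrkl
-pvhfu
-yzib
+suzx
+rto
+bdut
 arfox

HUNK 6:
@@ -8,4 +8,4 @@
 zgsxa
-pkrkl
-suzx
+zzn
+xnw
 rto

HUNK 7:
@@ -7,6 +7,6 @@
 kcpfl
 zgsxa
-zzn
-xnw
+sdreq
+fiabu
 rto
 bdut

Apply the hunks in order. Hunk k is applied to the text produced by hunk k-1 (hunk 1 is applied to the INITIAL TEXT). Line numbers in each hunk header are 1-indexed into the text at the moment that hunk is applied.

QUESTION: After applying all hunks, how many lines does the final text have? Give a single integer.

Hunk 1: at line 9 remove [odnmh] add [zfahp,dop,yzib] -> 14 lines: kekh dagg lmey cidtv ujh mavvk eavcg kcpfl zgsxa zfahp dop yzib arfox uqip
Hunk 2: at line 8 remove [zfahp,dop] add [pkrkl,pvhfu] -> 14 lines: kekh dagg lmey cidtv ujh mavvk eavcg kcpfl zgsxa pkrkl pvhfu yzib arfox uqip
Hunk 3: at line 4 remove [ujh,mavvk] add [scv,wqv] -> 14 lines: kekh dagg lmey cidtv scv wqv eavcg kcpfl zgsxa pkrkl pvhfu yzib arfox uqip
Hunk 4: at line 1 remove [dagg,lmey,cidtv] add [plp,ffrk] -> 13 lines: kekh plp ffrk scv wqv eavcg kcpfl zgsxa pkrkl pvhfu yzib arfox uqip
Hunk 5: at line 9 remove [pvhfu,yzib] add [suzx,rto,bdut] -> 14 lines: kekh plp ffrk scv wqv eavcg kcpfl zgsxa pkrkl suzx rto bdut arfox uqip
Hunk 6: at line 8 remove [pkrkl,suzx] add [zzn,xnw] -> 14 lines: kekh plp ffrk scv wqv eavcg kcpfl zgsxa zzn xnw rto bdut arfox uqip
Hunk 7: at line 7 remove [zzn,xnw] add [sdreq,fiabu] -> 14 lines: kekh plp ffrk scv wqv eavcg kcpfl zgsxa sdreq fiabu rto bdut arfox uqip
Final line count: 14

Answer: 14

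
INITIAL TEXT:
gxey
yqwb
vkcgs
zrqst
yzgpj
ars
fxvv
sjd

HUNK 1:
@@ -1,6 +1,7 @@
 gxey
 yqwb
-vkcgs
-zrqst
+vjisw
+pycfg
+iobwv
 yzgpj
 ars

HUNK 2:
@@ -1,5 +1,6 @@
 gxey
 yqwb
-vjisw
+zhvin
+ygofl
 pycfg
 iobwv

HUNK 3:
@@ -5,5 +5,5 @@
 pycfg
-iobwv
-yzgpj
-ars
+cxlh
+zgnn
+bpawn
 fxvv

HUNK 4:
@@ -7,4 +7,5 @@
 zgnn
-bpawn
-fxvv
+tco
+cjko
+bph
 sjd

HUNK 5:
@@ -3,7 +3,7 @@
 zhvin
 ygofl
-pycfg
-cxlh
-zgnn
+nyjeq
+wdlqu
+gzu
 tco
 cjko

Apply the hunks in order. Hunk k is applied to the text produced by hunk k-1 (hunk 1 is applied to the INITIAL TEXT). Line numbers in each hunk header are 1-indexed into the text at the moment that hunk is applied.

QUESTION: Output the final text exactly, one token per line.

Hunk 1: at line 1 remove [vkcgs,zrqst] add [vjisw,pycfg,iobwv] -> 9 lines: gxey yqwb vjisw pycfg iobwv yzgpj ars fxvv sjd
Hunk 2: at line 1 remove [vjisw] add [zhvin,ygofl] -> 10 lines: gxey yqwb zhvin ygofl pycfg iobwv yzgpj ars fxvv sjd
Hunk 3: at line 5 remove [iobwv,yzgpj,ars] add [cxlh,zgnn,bpawn] -> 10 lines: gxey yqwb zhvin ygofl pycfg cxlh zgnn bpawn fxvv sjd
Hunk 4: at line 7 remove [bpawn,fxvv] add [tco,cjko,bph] -> 11 lines: gxey yqwb zhvin ygofl pycfg cxlh zgnn tco cjko bph sjd
Hunk 5: at line 3 remove [pycfg,cxlh,zgnn] add [nyjeq,wdlqu,gzu] -> 11 lines: gxey yqwb zhvin ygofl nyjeq wdlqu gzu tco cjko bph sjd

Answer: gxey
yqwb
zhvin
ygofl
nyjeq
wdlqu
gzu
tco
cjko
bph
sjd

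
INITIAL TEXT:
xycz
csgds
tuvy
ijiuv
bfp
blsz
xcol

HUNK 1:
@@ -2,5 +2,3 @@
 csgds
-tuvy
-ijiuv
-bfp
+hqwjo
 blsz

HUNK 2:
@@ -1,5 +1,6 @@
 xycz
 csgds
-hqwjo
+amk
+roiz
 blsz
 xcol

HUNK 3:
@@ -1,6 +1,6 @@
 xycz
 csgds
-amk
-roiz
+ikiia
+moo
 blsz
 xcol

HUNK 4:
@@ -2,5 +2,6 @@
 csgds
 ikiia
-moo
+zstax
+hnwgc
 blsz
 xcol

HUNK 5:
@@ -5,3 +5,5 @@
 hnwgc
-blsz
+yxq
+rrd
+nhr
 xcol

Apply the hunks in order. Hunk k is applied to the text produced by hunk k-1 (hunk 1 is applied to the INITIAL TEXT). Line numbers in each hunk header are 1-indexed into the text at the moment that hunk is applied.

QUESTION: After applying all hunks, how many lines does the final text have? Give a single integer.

Hunk 1: at line 2 remove [tuvy,ijiuv,bfp] add [hqwjo] -> 5 lines: xycz csgds hqwjo blsz xcol
Hunk 2: at line 1 remove [hqwjo] add [amk,roiz] -> 6 lines: xycz csgds amk roiz blsz xcol
Hunk 3: at line 1 remove [amk,roiz] add [ikiia,moo] -> 6 lines: xycz csgds ikiia moo blsz xcol
Hunk 4: at line 2 remove [moo] add [zstax,hnwgc] -> 7 lines: xycz csgds ikiia zstax hnwgc blsz xcol
Hunk 5: at line 5 remove [blsz] add [yxq,rrd,nhr] -> 9 lines: xycz csgds ikiia zstax hnwgc yxq rrd nhr xcol
Final line count: 9

Answer: 9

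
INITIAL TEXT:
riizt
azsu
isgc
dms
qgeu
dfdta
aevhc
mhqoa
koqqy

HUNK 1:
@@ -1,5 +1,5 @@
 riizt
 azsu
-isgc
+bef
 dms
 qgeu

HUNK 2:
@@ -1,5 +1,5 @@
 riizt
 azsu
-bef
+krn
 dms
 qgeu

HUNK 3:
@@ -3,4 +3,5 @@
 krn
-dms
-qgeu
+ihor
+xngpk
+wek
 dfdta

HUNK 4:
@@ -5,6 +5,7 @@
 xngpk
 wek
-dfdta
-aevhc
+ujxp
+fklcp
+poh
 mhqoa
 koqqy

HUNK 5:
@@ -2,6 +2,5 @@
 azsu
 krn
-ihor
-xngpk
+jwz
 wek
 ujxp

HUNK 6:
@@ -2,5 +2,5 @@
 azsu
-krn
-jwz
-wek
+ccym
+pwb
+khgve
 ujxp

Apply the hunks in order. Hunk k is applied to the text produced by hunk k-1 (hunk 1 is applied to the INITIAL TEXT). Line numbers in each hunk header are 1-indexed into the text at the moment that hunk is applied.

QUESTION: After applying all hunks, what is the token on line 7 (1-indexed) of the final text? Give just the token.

Answer: fklcp

Derivation:
Hunk 1: at line 1 remove [isgc] add [bef] -> 9 lines: riizt azsu bef dms qgeu dfdta aevhc mhqoa koqqy
Hunk 2: at line 1 remove [bef] add [krn] -> 9 lines: riizt azsu krn dms qgeu dfdta aevhc mhqoa koqqy
Hunk 3: at line 3 remove [dms,qgeu] add [ihor,xngpk,wek] -> 10 lines: riizt azsu krn ihor xngpk wek dfdta aevhc mhqoa koqqy
Hunk 4: at line 5 remove [dfdta,aevhc] add [ujxp,fklcp,poh] -> 11 lines: riizt azsu krn ihor xngpk wek ujxp fklcp poh mhqoa koqqy
Hunk 5: at line 2 remove [ihor,xngpk] add [jwz] -> 10 lines: riizt azsu krn jwz wek ujxp fklcp poh mhqoa koqqy
Hunk 6: at line 2 remove [krn,jwz,wek] add [ccym,pwb,khgve] -> 10 lines: riizt azsu ccym pwb khgve ujxp fklcp poh mhqoa koqqy
Final line 7: fklcp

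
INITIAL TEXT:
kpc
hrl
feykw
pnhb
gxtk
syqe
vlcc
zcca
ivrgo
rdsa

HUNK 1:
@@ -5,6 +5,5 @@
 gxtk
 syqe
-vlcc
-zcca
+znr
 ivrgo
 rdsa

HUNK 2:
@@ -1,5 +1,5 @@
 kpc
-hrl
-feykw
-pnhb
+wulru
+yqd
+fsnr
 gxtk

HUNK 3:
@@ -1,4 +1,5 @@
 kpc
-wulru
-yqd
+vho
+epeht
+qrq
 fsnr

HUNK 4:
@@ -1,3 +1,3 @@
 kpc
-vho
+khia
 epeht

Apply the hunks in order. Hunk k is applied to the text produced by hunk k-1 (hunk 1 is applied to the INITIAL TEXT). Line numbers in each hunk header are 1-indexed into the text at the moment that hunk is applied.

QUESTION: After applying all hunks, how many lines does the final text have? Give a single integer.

Answer: 10

Derivation:
Hunk 1: at line 5 remove [vlcc,zcca] add [znr] -> 9 lines: kpc hrl feykw pnhb gxtk syqe znr ivrgo rdsa
Hunk 2: at line 1 remove [hrl,feykw,pnhb] add [wulru,yqd,fsnr] -> 9 lines: kpc wulru yqd fsnr gxtk syqe znr ivrgo rdsa
Hunk 3: at line 1 remove [wulru,yqd] add [vho,epeht,qrq] -> 10 lines: kpc vho epeht qrq fsnr gxtk syqe znr ivrgo rdsa
Hunk 4: at line 1 remove [vho] add [khia] -> 10 lines: kpc khia epeht qrq fsnr gxtk syqe znr ivrgo rdsa
Final line count: 10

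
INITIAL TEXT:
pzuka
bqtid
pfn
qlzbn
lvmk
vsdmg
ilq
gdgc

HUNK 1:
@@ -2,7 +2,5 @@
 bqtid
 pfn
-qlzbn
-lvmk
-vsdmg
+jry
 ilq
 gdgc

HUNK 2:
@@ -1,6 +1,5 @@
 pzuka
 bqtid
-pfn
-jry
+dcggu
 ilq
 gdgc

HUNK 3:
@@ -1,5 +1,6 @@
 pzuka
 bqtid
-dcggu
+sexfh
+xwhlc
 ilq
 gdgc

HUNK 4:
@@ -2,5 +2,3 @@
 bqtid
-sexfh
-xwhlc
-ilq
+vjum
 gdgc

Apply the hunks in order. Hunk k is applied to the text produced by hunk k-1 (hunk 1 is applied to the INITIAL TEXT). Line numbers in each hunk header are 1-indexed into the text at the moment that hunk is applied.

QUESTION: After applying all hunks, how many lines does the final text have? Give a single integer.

Answer: 4

Derivation:
Hunk 1: at line 2 remove [qlzbn,lvmk,vsdmg] add [jry] -> 6 lines: pzuka bqtid pfn jry ilq gdgc
Hunk 2: at line 1 remove [pfn,jry] add [dcggu] -> 5 lines: pzuka bqtid dcggu ilq gdgc
Hunk 3: at line 1 remove [dcggu] add [sexfh,xwhlc] -> 6 lines: pzuka bqtid sexfh xwhlc ilq gdgc
Hunk 4: at line 2 remove [sexfh,xwhlc,ilq] add [vjum] -> 4 lines: pzuka bqtid vjum gdgc
Final line count: 4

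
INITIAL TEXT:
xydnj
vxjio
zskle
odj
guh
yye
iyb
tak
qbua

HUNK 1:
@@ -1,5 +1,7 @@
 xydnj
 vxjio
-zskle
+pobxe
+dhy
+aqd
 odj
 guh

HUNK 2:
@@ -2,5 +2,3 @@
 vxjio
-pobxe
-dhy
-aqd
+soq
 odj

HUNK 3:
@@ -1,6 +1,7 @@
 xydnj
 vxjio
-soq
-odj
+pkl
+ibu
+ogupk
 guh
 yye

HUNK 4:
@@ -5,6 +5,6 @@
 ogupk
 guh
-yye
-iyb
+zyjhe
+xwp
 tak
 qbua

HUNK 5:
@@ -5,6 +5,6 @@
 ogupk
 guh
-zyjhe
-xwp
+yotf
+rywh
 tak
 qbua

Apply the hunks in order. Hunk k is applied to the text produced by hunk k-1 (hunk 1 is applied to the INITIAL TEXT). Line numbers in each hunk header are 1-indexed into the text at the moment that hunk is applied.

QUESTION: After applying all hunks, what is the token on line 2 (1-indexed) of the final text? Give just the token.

Hunk 1: at line 1 remove [zskle] add [pobxe,dhy,aqd] -> 11 lines: xydnj vxjio pobxe dhy aqd odj guh yye iyb tak qbua
Hunk 2: at line 2 remove [pobxe,dhy,aqd] add [soq] -> 9 lines: xydnj vxjio soq odj guh yye iyb tak qbua
Hunk 3: at line 1 remove [soq,odj] add [pkl,ibu,ogupk] -> 10 lines: xydnj vxjio pkl ibu ogupk guh yye iyb tak qbua
Hunk 4: at line 5 remove [yye,iyb] add [zyjhe,xwp] -> 10 lines: xydnj vxjio pkl ibu ogupk guh zyjhe xwp tak qbua
Hunk 5: at line 5 remove [zyjhe,xwp] add [yotf,rywh] -> 10 lines: xydnj vxjio pkl ibu ogupk guh yotf rywh tak qbua
Final line 2: vxjio

Answer: vxjio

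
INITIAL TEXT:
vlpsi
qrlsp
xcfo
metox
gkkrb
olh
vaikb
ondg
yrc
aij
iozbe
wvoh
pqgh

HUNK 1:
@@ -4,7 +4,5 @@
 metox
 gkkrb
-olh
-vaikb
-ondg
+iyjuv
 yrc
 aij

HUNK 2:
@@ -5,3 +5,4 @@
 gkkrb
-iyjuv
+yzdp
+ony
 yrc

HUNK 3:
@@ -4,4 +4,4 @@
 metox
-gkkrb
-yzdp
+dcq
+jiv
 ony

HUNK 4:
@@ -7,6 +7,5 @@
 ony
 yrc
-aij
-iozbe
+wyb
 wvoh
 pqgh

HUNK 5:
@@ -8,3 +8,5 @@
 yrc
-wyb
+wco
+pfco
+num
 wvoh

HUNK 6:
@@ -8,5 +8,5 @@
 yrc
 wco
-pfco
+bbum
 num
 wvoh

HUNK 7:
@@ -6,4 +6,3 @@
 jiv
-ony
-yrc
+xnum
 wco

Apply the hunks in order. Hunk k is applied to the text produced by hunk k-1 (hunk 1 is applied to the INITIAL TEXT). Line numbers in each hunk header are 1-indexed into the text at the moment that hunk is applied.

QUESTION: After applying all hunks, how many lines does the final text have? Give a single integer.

Answer: 12

Derivation:
Hunk 1: at line 4 remove [olh,vaikb,ondg] add [iyjuv] -> 11 lines: vlpsi qrlsp xcfo metox gkkrb iyjuv yrc aij iozbe wvoh pqgh
Hunk 2: at line 5 remove [iyjuv] add [yzdp,ony] -> 12 lines: vlpsi qrlsp xcfo metox gkkrb yzdp ony yrc aij iozbe wvoh pqgh
Hunk 3: at line 4 remove [gkkrb,yzdp] add [dcq,jiv] -> 12 lines: vlpsi qrlsp xcfo metox dcq jiv ony yrc aij iozbe wvoh pqgh
Hunk 4: at line 7 remove [aij,iozbe] add [wyb] -> 11 lines: vlpsi qrlsp xcfo metox dcq jiv ony yrc wyb wvoh pqgh
Hunk 5: at line 8 remove [wyb] add [wco,pfco,num] -> 13 lines: vlpsi qrlsp xcfo metox dcq jiv ony yrc wco pfco num wvoh pqgh
Hunk 6: at line 8 remove [pfco] add [bbum] -> 13 lines: vlpsi qrlsp xcfo metox dcq jiv ony yrc wco bbum num wvoh pqgh
Hunk 7: at line 6 remove [ony,yrc] add [xnum] -> 12 lines: vlpsi qrlsp xcfo metox dcq jiv xnum wco bbum num wvoh pqgh
Final line count: 12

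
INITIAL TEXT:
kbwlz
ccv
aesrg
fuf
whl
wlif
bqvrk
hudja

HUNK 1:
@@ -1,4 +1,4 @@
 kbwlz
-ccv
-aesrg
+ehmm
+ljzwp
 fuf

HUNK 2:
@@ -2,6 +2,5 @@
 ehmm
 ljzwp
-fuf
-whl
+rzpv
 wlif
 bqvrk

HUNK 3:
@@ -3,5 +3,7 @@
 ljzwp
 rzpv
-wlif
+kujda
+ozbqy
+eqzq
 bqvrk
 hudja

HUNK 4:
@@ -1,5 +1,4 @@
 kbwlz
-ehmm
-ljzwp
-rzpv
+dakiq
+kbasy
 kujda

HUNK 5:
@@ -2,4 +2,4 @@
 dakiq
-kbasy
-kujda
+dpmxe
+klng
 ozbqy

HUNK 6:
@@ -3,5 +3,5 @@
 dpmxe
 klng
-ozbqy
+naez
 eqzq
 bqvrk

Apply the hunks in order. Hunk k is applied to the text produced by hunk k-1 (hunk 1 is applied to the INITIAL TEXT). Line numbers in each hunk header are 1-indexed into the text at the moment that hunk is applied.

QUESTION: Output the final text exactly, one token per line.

Hunk 1: at line 1 remove [ccv,aesrg] add [ehmm,ljzwp] -> 8 lines: kbwlz ehmm ljzwp fuf whl wlif bqvrk hudja
Hunk 2: at line 2 remove [fuf,whl] add [rzpv] -> 7 lines: kbwlz ehmm ljzwp rzpv wlif bqvrk hudja
Hunk 3: at line 3 remove [wlif] add [kujda,ozbqy,eqzq] -> 9 lines: kbwlz ehmm ljzwp rzpv kujda ozbqy eqzq bqvrk hudja
Hunk 4: at line 1 remove [ehmm,ljzwp,rzpv] add [dakiq,kbasy] -> 8 lines: kbwlz dakiq kbasy kujda ozbqy eqzq bqvrk hudja
Hunk 5: at line 2 remove [kbasy,kujda] add [dpmxe,klng] -> 8 lines: kbwlz dakiq dpmxe klng ozbqy eqzq bqvrk hudja
Hunk 6: at line 3 remove [ozbqy] add [naez] -> 8 lines: kbwlz dakiq dpmxe klng naez eqzq bqvrk hudja

Answer: kbwlz
dakiq
dpmxe
klng
naez
eqzq
bqvrk
hudja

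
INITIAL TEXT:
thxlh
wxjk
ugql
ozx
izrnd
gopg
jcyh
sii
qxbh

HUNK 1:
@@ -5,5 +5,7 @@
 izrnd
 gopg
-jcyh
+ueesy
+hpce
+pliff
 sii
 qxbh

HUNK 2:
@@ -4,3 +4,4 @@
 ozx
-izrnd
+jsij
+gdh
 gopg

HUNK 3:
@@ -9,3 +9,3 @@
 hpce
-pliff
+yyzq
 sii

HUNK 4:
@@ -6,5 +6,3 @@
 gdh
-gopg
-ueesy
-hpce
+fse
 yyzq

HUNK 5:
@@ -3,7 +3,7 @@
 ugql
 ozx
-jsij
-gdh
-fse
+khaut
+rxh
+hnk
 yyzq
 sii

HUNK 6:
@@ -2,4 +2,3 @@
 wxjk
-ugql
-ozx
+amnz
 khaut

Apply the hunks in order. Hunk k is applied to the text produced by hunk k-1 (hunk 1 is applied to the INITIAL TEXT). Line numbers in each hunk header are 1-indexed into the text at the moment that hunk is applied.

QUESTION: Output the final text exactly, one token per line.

Answer: thxlh
wxjk
amnz
khaut
rxh
hnk
yyzq
sii
qxbh

Derivation:
Hunk 1: at line 5 remove [jcyh] add [ueesy,hpce,pliff] -> 11 lines: thxlh wxjk ugql ozx izrnd gopg ueesy hpce pliff sii qxbh
Hunk 2: at line 4 remove [izrnd] add [jsij,gdh] -> 12 lines: thxlh wxjk ugql ozx jsij gdh gopg ueesy hpce pliff sii qxbh
Hunk 3: at line 9 remove [pliff] add [yyzq] -> 12 lines: thxlh wxjk ugql ozx jsij gdh gopg ueesy hpce yyzq sii qxbh
Hunk 4: at line 6 remove [gopg,ueesy,hpce] add [fse] -> 10 lines: thxlh wxjk ugql ozx jsij gdh fse yyzq sii qxbh
Hunk 5: at line 3 remove [jsij,gdh,fse] add [khaut,rxh,hnk] -> 10 lines: thxlh wxjk ugql ozx khaut rxh hnk yyzq sii qxbh
Hunk 6: at line 2 remove [ugql,ozx] add [amnz] -> 9 lines: thxlh wxjk amnz khaut rxh hnk yyzq sii qxbh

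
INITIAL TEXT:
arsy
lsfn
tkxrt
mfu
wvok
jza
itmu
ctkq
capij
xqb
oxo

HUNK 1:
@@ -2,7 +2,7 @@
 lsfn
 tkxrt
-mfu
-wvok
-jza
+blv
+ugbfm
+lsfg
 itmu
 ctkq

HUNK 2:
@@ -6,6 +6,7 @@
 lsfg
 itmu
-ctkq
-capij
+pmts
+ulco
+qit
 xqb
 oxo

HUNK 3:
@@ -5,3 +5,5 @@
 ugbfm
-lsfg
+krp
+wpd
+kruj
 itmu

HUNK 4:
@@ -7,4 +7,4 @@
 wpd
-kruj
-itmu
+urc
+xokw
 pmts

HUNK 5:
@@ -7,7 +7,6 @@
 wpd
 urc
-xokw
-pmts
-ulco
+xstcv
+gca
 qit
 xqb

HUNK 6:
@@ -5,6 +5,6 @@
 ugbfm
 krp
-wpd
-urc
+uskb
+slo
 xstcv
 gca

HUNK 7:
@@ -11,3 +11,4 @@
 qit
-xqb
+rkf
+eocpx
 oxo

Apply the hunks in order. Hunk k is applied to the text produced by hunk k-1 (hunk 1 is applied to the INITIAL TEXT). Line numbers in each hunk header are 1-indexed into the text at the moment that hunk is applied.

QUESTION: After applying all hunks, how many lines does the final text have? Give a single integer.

Answer: 14

Derivation:
Hunk 1: at line 2 remove [mfu,wvok,jza] add [blv,ugbfm,lsfg] -> 11 lines: arsy lsfn tkxrt blv ugbfm lsfg itmu ctkq capij xqb oxo
Hunk 2: at line 6 remove [ctkq,capij] add [pmts,ulco,qit] -> 12 lines: arsy lsfn tkxrt blv ugbfm lsfg itmu pmts ulco qit xqb oxo
Hunk 3: at line 5 remove [lsfg] add [krp,wpd,kruj] -> 14 lines: arsy lsfn tkxrt blv ugbfm krp wpd kruj itmu pmts ulco qit xqb oxo
Hunk 4: at line 7 remove [kruj,itmu] add [urc,xokw] -> 14 lines: arsy lsfn tkxrt blv ugbfm krp wpd urc xokw pmts ulco qit xqb oxo
Hunk 5: at line 7 remove [xokw,pmts,ulco] add [xstcv,gca] -> 13 lines: arsy lsfn tkxrt blv ugbfm krp wpd urc xstcv gca qit xqb oxo
Hunk 6: at line 5 remove [wpd,urc] add [uskb,slo] -> 13 lines: arsy lsfn tkxrt blv ugbfm krp uskb slo xstcv gca qit xqb oxo
Hunk 7: at line 11 remove [xqb] add [rkf,eocpx] -> 14 lines: arsy lsfn tkxrt blv ugbfm krp uskb slo xstcv gca qit rkf eocpx oxo
Final line count: 14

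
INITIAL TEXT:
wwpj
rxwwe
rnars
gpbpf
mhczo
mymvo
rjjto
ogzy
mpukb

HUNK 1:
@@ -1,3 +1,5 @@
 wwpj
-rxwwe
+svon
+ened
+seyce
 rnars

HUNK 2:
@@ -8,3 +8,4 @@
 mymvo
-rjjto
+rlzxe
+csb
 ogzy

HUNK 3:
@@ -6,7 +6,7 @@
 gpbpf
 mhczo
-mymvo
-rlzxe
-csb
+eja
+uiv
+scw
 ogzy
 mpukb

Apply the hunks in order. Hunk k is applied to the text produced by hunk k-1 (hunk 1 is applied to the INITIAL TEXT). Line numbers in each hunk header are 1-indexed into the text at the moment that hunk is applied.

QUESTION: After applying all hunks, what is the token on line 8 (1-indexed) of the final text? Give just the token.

Hunk 1: at line 1 remove [rxwwe] add [svon,ened,seyce] -> 11 lines: wwpj svon ened seyce rnars gpbpf mhczo mymvo rjjto ogzy mpukb
Hunk 2: at line 8 remove [rjjto] add [rlzxe,csb] -> 12 lines: wwpj svon ened seyce rnars gpbpf mhczo mymvo rlzxe csb ogzy mpukb
Hunk 3: at line 6 remove [mymvo,rlzxe,csb] add [eja,uiv,scw] -> 12 lines: wwpj svon ened seyce rnars gpbpf mhczo eja uiv scw ogzy mpukb
Final line 8: eja

Answer: eja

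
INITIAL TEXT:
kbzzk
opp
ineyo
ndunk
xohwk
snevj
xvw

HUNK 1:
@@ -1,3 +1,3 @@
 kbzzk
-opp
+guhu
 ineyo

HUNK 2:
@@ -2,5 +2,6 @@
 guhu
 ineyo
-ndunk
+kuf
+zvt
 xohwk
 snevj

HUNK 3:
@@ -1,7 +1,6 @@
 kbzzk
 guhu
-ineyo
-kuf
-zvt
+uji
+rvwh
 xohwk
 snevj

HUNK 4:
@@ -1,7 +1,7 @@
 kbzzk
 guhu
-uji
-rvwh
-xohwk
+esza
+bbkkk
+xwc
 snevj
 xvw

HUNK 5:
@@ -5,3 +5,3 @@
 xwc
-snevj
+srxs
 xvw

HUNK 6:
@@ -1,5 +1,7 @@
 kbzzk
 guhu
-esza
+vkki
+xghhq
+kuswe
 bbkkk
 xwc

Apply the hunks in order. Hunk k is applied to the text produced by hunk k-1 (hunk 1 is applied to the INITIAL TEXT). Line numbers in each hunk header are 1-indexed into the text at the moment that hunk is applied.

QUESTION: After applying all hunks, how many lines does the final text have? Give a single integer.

Answer: 9

Derivation:
Hunk 1: at line 1 remove [opp] add [guhu] -> 7 lines: kbzzk guhu ineyo ndunk xohwk snevj xvw
Hunk 2: at line 2 remove [ndunk] add [kuf,zvt] -> 8 lines: kbzzk guhu ineyo kuf zvt xohwk snevj xvw
Hunk 3: at line 1 remove [ineyo,kuf,zvt] add [uji,rvwh] -> 7 lines: kbzzk guhu uji rvwh xohwk snevj xvw
Hunk 4: at line 1 remove [uji,rvwh,xohwk] add [esza,bbkkk,xwc] -> 7 lines: kbzzk guhu esza bbkkk xwc snevj xvw
Hunk 5: at line 5 remove [snevj] add [srxs] -> 7 lines: kbzzk guhu esza bbkkk xwc srxs xvw
Hunk 6: at line 1 remove [esza] add [vkki,xghhq,kuswe] -> 9 lines: kbzzk guhu vkki xghhq kuswe bbkkk xwc srxs xvw
Final line count: 9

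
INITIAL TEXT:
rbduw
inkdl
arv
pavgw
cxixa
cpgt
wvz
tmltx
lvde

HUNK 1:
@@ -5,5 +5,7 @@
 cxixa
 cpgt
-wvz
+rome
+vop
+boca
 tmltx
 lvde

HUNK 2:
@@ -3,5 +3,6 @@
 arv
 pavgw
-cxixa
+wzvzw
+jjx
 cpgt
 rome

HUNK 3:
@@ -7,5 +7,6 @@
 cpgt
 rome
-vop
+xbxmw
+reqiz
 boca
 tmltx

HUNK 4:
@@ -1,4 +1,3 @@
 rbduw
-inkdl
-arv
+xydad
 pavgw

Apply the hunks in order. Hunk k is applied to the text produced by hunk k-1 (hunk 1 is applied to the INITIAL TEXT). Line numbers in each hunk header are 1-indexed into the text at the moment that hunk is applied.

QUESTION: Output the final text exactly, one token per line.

Hunk 1: at line 5 remove [wvz] add [rome,vop,boca] -> 11 lines: rbduw inkdl arv pavgw cxixa cpgt rome vop boca tmltx lvde
Hunk 2: at line 3 remove [cxixa] add [wzvzw,jjx] -> 12 lines: rbduw inkdl arv pavgw wzvzw jjx cpgt rome vop boca tmltx lvde
Hunk 3: at line 7 remove [vop] add [xbxmw,reqiz] -> 13 lines: rbduw inkdl arv pavgw wzvzw jjx cpgt rome xbxmw reqiz boca tmltx lvde
Hunk 4: at line 1 remove [inkdl,arv] add [xydad] -> 12 lines: rbduw xydad pavgw wzvzw jjx cpgt rome xbxmw reqiz boca tmltx lvde

Answer: rbduw
xydad
pavgw
wzvzw
jjx
cpgt
rome
xbxmw
reqiz
boca
tmltx
lvde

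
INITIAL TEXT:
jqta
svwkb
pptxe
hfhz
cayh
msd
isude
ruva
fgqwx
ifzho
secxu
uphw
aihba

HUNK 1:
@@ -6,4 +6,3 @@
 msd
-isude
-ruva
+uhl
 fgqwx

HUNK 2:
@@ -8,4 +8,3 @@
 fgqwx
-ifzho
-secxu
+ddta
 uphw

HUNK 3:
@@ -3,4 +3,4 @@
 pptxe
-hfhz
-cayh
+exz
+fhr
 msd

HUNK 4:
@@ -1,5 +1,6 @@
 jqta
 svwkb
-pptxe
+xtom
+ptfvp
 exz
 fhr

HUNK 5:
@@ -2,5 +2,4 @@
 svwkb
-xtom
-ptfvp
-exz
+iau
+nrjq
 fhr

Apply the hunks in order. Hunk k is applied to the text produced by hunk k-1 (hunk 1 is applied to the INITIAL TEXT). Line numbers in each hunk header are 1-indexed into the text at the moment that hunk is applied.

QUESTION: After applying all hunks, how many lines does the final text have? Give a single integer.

Answer: 11

Derivation:
Hunk 1: at line 6 remove [isude,ruva] add [uhl] -> 12 lines: jqta svwkb pptxe hfhz cayh msd uhl fgqwx ifzho secxu uphw aihba
Hunk 2: at line 8 remove [ifzho,secxu] add [ddta] -> 11 lines: jqta svwkb pptxe hfhz cayh msd uhl fgqwx ddta uphw aihba
Hunk 3: at line 3 remove [hfhz,cayh] add [exz,fhr] -> 11 lines: jqta svwkb pptxe exz fhr msd uhl fgqwx ddta uphw aihba
Hunk 4: at line 1 remove [pptxe] add [xtom,ptfvp] -> 12 lines: jqta svwkb xtom ptfvp exz fhr msd uhl fgqwx ddta uphw aihba
Hunk 5: at line 2 remove [xtom,ptfvp,exz] add [iau,nrjq] -> 11 lines: jqta svwkb iau nrjq fhr msd uhl fgqwx ddta uphw aihba
Final line count: 11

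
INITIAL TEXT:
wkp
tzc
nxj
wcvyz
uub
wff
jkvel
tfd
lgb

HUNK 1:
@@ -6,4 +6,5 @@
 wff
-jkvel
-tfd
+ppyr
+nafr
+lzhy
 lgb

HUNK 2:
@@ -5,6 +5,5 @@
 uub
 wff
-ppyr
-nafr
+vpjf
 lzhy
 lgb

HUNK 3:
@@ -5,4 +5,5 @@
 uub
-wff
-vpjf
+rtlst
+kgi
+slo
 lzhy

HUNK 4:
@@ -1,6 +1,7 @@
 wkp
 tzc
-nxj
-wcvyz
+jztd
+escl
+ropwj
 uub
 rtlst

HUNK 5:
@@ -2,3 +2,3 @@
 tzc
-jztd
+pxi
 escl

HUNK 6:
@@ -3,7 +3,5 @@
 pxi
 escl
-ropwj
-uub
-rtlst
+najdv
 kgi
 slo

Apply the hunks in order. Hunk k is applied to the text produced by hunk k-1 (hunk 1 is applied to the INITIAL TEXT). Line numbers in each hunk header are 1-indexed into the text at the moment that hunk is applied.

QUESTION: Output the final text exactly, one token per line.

Hunk 1: at line 6 remove [jkvel,tfd] add [ppyr,nafr,lzhy] -> 10 lines: wkp tzc nxj wcvyz uub wff ppyr nafr lzhy lgb
Hunk 2: at line 5 remove [ppyr,nafr] add [vpjf] -> 9 lines: wkp tzc nxj wcvyz uub wff vpjf lzhy lgb
Hunk 3: at line 5 remove [wff,vpjf] add [rtlst,kgi,slo] -> 10 lines: wkp tzc nxj wcvyz uub rtlst kgi slo lzhy lgb
Hunk 4: at line 1 remove [nxj,wcvyz] add [jztd,escl,ropwj] -> 11 lines: wkp tzc jztd escl ropwj uub rtlst kgi slo lzhy lgb
Hunk 5: at line 2 remove [jztd] add [pxi] -> 11 lines: wkp tzc pxi escl ropwj uub rtlst kgi slo lzhy lgb
Hunk 6: at line 3 remove [ropwj,uub,rtlst] add [najdv] -> 9 lines: wkp tzc pxi escl najdv kgi slo lzhy lgb

Answer: wkp
tzc
pxi
escl
najdv
kgi
slo
lzhy
lgb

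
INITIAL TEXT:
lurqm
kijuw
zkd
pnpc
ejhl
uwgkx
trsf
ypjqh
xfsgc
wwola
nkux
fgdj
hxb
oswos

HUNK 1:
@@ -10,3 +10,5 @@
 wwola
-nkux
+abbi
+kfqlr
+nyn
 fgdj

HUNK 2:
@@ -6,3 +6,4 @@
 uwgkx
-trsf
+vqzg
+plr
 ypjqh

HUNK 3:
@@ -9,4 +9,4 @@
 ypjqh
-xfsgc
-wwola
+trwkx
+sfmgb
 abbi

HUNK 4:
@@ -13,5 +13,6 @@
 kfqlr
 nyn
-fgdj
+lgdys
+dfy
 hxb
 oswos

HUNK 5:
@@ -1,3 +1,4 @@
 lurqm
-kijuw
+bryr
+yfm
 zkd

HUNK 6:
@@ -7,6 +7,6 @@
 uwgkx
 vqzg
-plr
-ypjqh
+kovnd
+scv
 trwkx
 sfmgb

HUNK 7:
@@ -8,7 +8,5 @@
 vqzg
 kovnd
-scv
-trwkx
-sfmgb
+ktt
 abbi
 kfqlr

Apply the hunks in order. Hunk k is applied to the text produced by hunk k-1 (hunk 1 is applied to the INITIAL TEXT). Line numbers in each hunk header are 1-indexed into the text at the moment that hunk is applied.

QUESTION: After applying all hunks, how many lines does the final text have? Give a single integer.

Hunk 1: at line 10 remove [nkux] add [abbi,kfqlr,nyn] -> 16 lines: lurqm kijuw zkd pnpc ejhl uwgkx trsf ypjqh xfsgc wwola abbi kfqlr nyn fgdj hxb oswos
Hunk 2: at line 6 remove [trsf] add [vqzg,plr] -> 17 lines: lurqm kijuw zkd pnpc ejhl uwgkx vqzg plr ypjqh xfsgc wwola abbi kfqlr nyn fgdj hxb oswos
Hunk 3: at line 9 remove [xfsgc,wwola] add [trwkx,sfmgb] -> 17 lines: lurqm kijuw zkd pnpc ejhl uwgkx vqzg plr ypjqh trwkx sfmgb abbi kfqlr nyn fgdj hxb oswos
Hunk 4: at line 13 remove [fgdj] add [lgdys,dfy] -> 18 lines: lurqm kijuw zkd pnpc ejhl uwgkx vqzg plr ypjqh trwkx sfmgb abbi kfqlr nyn lgdys dfy hxb oswos
Hunk 5: at line 1 remove [kijuw] add [bryr,yfm] -> 19 lines: lurqm bryr yfm zkd pnpc ejhl uwgkx vqzg plr ypjqh trwkx sfmgb abbi kfqlr nyn lgdys dfy hxb oswos
Hunk 6: at line 7 remove [plr,ypjqh] add [kovnd,scv] -> 19 lines: lurqm bryr yfm zkd pnpc ejhl uwgkx vqzg kovnd scv trwkx sfmgb abbi kfqlr nyn lgdys dfy hxb oswos
Hunk 7: at line 8 remove [scv,trwkx,sfmgb] add [ktt] -> 17 lines: lurqm bryr yfm zkd pnpc ejhl uwgkx vqzg kovnd ktt abbi kfqlr nyn lgdys dfy hxb oswos
Final line count: 17

Answer: 17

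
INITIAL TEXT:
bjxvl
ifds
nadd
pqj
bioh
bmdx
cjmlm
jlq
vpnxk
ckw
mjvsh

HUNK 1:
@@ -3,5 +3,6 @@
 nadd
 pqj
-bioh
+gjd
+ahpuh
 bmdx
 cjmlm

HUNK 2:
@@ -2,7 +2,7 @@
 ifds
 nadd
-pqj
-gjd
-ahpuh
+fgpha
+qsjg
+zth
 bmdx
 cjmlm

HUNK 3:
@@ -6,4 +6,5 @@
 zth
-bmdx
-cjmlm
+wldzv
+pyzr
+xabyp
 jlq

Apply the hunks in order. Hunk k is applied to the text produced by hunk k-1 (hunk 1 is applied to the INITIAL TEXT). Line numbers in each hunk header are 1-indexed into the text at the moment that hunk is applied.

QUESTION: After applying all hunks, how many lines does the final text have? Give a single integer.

Hunk 1: at line 3 remove [bioh] add [gjd,ahpuh] -> 12 lines: bjxvl ifds nadd pqj gjd ahpuh bmdx cjmlm jlq vpnxk ckw mjvsh
Hunk 2: at line 2 remove [pqj,gjd,ahpuh] add [fgpha,qsjg,zth] -> 12 lines: bjxvl ifds nadd fgpha qsjg zth bmdx cjmlm jlq vpnxk ckw mjvsh
Hunk 3: at line 6 remove [bmdx,cjmlm] add [wldzv,pyzr,xabyp] -> 13 lines: bjxvl ifds nadd fgpha qsjg zth wldzv pyzr xabyp jlq vpnxk ckw mjvsh
Final line count: 13

Answer: 13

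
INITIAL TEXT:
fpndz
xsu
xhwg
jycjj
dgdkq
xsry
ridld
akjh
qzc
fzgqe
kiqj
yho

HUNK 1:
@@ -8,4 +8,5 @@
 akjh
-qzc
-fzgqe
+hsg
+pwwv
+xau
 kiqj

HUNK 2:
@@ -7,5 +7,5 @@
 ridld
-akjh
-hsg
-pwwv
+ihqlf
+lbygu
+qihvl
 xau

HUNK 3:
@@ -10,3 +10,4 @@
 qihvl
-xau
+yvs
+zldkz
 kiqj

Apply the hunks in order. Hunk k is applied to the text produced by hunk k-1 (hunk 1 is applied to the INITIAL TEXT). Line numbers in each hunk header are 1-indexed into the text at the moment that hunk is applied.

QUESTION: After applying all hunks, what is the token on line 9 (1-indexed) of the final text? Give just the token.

Answer: lbygu

Derivation:
Hunk 1: at line 8 remove [qzc,fzgqe] add [hsg,pwwv,xau] -> 13 lines: fpndz xsu xhwg jycjj dgdkq xsry ridld akjh hsg pwwv xau kiqj yho
Hunk 2: at line 7 remove [akjh,hsg,pwwv] add [ihqlf,lbygu,qihvl] -> 13 lines: fpndz xsu xhwg jycjj dgdkq xsry ridld ihqlf lbygu qihvl xau kiqj yho
Hunk 3: at line 10 remove [xau] add [yvs,zldkz] -> 14 lines: fpndz xsu xhwg jycjj dgdkq xsry ridld ihqlf lbygu qihvl yvs zldkz kiqj yho
Final line 9: lbygu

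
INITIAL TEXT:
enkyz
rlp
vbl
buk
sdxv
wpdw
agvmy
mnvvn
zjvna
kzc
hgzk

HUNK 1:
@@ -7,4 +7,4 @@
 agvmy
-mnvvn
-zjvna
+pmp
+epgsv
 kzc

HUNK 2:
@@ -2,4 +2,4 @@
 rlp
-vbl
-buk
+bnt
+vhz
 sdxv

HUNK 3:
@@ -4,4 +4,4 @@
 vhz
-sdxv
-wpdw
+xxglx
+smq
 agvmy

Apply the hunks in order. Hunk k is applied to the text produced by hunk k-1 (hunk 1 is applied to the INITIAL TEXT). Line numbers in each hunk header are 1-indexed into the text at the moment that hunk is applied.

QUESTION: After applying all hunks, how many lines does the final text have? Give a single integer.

Answer: 11

Derivation:
Hunk 1: at line 7 remove [mnvvn,zjvna] add [pmp,epgsv] -> 11 lines: enkyz rlp vbl buk sdxv wpdw agvmy pmp epgsv kzc hgzk
Hunk 2: at line 2 remove [vbl,buk] add [bnt,vhz] -> 11 lines: enkyz rlp bnt vhz sdxv wpdw agvmy pmp epgsv kzc hgzk
Hunk 3: at line 4 remove [sdxv,wpdw] add [xxglx,smq] -> 11 lines: enkyz rlp bnt vhz xxglx smq agvmy pmp epgsv kzc hgzk
Final line count: 11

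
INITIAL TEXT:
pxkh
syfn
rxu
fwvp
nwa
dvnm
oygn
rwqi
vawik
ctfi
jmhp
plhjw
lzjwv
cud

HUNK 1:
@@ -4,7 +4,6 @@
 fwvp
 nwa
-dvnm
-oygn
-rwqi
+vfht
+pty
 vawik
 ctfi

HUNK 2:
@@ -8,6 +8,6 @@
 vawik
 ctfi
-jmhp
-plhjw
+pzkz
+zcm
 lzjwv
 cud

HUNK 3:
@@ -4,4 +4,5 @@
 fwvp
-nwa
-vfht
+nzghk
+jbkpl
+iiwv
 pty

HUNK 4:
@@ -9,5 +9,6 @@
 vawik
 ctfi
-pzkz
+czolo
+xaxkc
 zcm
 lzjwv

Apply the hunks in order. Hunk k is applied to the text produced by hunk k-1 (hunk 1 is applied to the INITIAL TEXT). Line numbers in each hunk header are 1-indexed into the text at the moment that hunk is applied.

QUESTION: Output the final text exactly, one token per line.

Hunk 1: at line 4 remove [dvnm,oygn,rwqi] add [vfht,pty] -> 13 lines: pxkh syfn rxu fwvp nwa vfht pty vawik ctfi jmhp plhjw lzjwv cud
Hunk 2: at line 8 remove [jmhp,plhjw] add [pzkz,zcm] -> 13 lines: pxkh syfn rxu fwvp nwa vfht pty vawik ctfi pzkz zcm lzjwv cud
Hunk 3: at line 4 remove [nwa,vfht] add [nzghk,jbkpl,iiwv] -> 14 lines: pxkh syfn rxu fwvp nzghk jbkpl iiwv pty vawik ctfi pzkz zcm lzjwv cud
Hunk 4: at line 9 remove [pzkz] add [czolo,xaxkc] -> 15 lines: pxkh syfn rxu fwvp nzghk jbkpl iiwv pty vawik ctfi czolo xaxkc zcm lzjwv cud

Answer: pxkh
syfn
rxu
fwvp
nzghk
jbkpl
iiwv
pty
vawik
ctfi
czolo
xaxkc
zcm
lzjwv
cud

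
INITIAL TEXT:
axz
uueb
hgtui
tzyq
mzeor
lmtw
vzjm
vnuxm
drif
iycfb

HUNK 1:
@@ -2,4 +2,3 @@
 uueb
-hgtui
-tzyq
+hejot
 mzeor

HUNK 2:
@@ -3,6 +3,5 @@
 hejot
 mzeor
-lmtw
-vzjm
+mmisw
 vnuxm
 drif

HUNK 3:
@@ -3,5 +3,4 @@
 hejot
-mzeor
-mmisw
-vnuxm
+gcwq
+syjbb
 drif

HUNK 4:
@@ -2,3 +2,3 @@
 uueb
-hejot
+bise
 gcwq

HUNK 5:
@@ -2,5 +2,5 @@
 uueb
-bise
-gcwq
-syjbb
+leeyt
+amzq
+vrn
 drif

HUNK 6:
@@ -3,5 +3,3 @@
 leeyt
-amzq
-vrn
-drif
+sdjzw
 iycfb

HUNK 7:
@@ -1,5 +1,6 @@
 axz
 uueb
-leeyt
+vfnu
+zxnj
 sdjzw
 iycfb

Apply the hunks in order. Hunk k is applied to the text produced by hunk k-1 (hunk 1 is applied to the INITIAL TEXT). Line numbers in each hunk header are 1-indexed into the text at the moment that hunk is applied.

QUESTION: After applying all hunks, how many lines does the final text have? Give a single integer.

Hunk 1: at line 2 remove [hgtui,tzyq] add [hejot] -> 9 lines: axz uueb hejot mzeor lmtw vzjm vnuxm drif iycfb
Hunk 2: at line 3 remove [lmtw,vzjm] add [mmisw] -> 8 lines: axz uueb hejot mzeor mmisw vnuxm drif iycfb
Hunk 3: at line 3 remove [mzeor,mmisw,vnuxm] add [gcwq,syjbb] -> 7 lines: axz uueb hejot gcwq syjbb drif iycfb
Hunk 4: at line 2 remove [hejot] add [bise] -> 7 lines: axz uueb bise gcwq syjbb drif iycfb
Hunk 5: at line 2 remove [bise,gcwq,syjbb] add [leeyt,amzq,vrn] -> 7 lines: axz uueb leeyt amzq vrn drif iycfb
Hunk 6: at line 3 remove [amzq,vrn,drif] add [sdjzw] -> 5 lines: axz uueb leeyt sdjzw iycfb
Hunk 7: at line 1 remove [leeyt] add [vfnu,zxnj] -> 6 lines: axz uueb vfnu zxnj sdjzw iycfb
Final line count: 6

Answer: 6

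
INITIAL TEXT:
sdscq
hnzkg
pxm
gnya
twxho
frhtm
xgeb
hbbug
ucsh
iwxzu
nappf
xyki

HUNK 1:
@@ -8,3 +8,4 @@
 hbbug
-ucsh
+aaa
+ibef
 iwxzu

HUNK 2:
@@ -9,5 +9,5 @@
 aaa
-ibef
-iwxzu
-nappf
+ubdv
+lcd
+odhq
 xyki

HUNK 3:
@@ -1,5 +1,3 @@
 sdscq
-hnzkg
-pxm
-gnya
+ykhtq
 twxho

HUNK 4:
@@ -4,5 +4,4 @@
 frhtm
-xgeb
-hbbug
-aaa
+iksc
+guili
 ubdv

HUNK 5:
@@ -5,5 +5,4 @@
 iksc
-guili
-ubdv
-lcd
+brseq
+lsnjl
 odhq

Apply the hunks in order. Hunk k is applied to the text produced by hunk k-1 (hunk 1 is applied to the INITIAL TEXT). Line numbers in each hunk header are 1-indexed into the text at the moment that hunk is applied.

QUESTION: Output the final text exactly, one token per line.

Answer: sdscq
ykhtq
twxho
frhtm
iksc
brseq
lsnjl
odhq
xyki

Derivation:
Hunk 1: at line 8 remove [ucsh] add [aaa,ibef] -> 13 lines: sdscq hnzkg pxm gnya twxho frhtm xgeb hbbug aaa ibef iwxzu nappf xyki
Hunk 2: at line 9 remove [ibef,iwxzu,nappf] add [ubdv,lcd,odhq] -> 13 lines: sdscq hnzkg pxm gnya twxho frhtm xgeb hbbug aaa ubdv lcd odhq xyki
Hunk 3: at line 1 remove [hnzkg,pxm,gnya] add [ykhtq] -> 11 lines: sdscq ykhtq twxho frhtm xgeb hbbug aaa ubdv lcd odhq xyki
Hunk 4: at line 4 remove [xgeb,hbbug,aaa] add [iksc,guili] -> 10 lines: sdscq ykhtq twxho frhtm iksc guili ubdv lcd odhq xyki
Hunk 5: at line 5 remove [guili,ubdv,lcd] add [brseq,lsnjl] -> 9 lines: sdscq ykhtq twxho frhtm iksc brseq lsnjl odhq xyki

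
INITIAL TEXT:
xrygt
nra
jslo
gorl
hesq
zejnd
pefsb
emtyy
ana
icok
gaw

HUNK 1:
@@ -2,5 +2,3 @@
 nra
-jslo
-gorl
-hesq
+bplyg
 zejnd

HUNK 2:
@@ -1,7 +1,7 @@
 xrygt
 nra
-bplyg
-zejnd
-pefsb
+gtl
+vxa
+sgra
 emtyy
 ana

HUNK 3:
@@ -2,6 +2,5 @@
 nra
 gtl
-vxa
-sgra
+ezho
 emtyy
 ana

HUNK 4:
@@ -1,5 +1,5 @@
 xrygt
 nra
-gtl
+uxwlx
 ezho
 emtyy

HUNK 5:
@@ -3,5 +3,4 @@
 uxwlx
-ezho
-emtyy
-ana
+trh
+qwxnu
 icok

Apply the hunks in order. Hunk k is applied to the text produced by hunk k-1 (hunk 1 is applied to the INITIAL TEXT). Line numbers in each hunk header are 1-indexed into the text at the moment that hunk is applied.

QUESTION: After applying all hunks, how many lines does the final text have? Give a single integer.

Hunk 1: at line 2 remove [jslo,gorl,hesq] add [bplyg] -> 9 lines: xrygt nra bplyg zejnd pefsb emtyy ana icok gaw
Hunk 2: at line 1 remove [bplyg,zejnd,pefsb] add [gtl,vxa,sgra] -> 9 lines: xrygt nra gtl vxa sgra emtyy ana icok gaw
Hunk 3: at line 2 remove [vxa,sgra] add [ezho] -> 8 lines: xrygt nra gtl ezho emtyy ana icok gaw
Hunk 4: at line 1 remove [gtl] add [uxwlx] -> 8 lines: xrygt nra uxwlx ezho emtyy ana icok gaw
Hunk 5: at line 3 remove [ezho,emtyy,ana] add [trh,qwxnu] -> 7 lines: xrygt nra uxwlx trh qwxnu icok gaw
Final line count: 7

Answer: 7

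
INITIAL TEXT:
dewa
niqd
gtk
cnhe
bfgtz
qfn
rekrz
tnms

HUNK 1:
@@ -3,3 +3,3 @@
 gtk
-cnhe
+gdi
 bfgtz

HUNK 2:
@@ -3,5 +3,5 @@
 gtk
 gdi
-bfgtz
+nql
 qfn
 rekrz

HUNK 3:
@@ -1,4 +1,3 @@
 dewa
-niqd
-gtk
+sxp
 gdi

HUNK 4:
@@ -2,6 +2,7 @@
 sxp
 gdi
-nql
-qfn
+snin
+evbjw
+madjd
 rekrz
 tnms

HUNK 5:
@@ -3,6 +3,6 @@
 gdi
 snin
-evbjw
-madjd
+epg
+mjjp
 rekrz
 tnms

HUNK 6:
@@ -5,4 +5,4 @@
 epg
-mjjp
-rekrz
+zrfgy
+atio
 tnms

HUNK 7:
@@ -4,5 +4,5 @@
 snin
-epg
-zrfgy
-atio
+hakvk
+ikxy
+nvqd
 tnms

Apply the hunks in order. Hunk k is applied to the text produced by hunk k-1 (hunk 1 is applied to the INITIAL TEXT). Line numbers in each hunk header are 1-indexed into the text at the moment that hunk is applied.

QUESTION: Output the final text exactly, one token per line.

Hunk 1: at line 3 remove [cnhe] add [gdi] -> 8 lines: dewa niqd gtk gdi bfgtz qfn rekrz tnms
Hunk 2: at line 3 remove [bfgtz] add [nql] -> 8 lines: dewa niqd gtk gdi nql qfn rekrz tnms
Hunk 3: at line 1 remove [niqd,gtk] add [sxp] -> 7 lines: dewa sxp gdi nql qfn rekrz tnms
Hunk 4: at line 2 remove [nql,qfn] add [snin,evbjw,madjd] -> 8 lines: dewa sxp gdi snin evbjw madjd rekrz tnms
Hunk 5: at line 3 remove [evbjw,madjd] add [epg,mjjp] -> 8 lines: dewa sxp gdi snin epg mjjp rekrz tnms
Hunk 6: at line 5 remove [mjjp,rekrz] add [zrfgy,atio] -> 8 lines: dewa sxp gdi snin epg zrfgy atio tnms
Hunk 7: at line 4 remove [epg,zrfgy,atio] add [hakvk,ikxy,nvqd] -> 8 lines: dewa sxp gdi snin hakvk ikxy nvqd tnms

Answer: dewa
sxp
gdi
snin
hakvk
ikxy
nvqd
tnms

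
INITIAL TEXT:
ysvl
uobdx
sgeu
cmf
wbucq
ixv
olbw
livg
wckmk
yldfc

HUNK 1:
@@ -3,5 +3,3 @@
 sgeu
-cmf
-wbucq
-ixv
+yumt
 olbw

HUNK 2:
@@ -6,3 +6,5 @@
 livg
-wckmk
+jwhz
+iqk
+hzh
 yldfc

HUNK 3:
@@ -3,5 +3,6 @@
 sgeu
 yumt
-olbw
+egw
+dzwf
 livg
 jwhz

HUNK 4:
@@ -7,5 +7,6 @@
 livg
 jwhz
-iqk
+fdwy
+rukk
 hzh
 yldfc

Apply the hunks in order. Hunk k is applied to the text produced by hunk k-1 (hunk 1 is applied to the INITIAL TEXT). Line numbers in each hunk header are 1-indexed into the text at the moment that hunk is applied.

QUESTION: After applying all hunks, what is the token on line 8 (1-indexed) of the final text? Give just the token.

Answer: jwhz

Derivation:
Hunk 1: at line 3 remove [cmf,wbucq,ixv] add [yumt] -> 8 lines: ysvl uobdx sgeu yumt olbw livg wckmk yldfc
Hunk 2: at line 6 remove [wckmk] add [jwhz,iqk,hzh] -> 10 lines: ysvl uobdx sgeu yumt olbw livg jwhz iqk hzh yldfc
Hunk 3: at line 3 remove [olbw] add [egw,dzwf] -> 11 lines: ysvl uobdx sgeu yumt egw dzwf livg jwhz iqk hzh yldfc
Hunk 4: at line 7 remove [iqk] add [fdwy,rukk] -> 12 lines: ysvl uobdx sgeu yumt egw dzwf livg jwhz fdwy rukk hzh yldfc
Final line 8: jwhz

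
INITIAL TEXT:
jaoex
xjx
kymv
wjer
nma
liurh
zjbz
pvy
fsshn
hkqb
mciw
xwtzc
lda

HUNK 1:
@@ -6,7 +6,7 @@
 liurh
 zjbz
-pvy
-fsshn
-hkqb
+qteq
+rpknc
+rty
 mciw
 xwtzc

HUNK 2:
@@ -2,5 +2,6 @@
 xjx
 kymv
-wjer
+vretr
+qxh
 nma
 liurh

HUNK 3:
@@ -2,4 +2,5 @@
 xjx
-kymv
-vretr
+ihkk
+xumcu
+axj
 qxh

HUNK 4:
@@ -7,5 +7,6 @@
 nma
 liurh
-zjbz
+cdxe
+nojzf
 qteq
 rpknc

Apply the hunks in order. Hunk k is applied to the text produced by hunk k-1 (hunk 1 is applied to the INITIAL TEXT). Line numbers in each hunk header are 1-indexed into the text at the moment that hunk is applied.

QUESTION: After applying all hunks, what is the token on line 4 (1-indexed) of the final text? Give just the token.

Hunk 1: at line 6 remove [pvy,fsshn,hkqb] add [qteq,rpknc,rty] -> 13 lines: jaoex xjx kymv wjer nma liurh zjbz qteq rpknc rty mciw xwtzc lda
Hunk 2: at line 2 remove [wjer] add [vretr,qxh] -> 14 lines: jaoex xjx kymv vretr qxh nma liurh zjbz qteq rpknc rty mciw xwtzc lda
Hunk 3: at line 2 remove [kymv,vretr] add [ihkk,xumcu,axj] -> 15 lines: jaoex xjx ihkk xumcu axj qxh nma liurh zjbz qteq rpknc rty mciw xwtzc lda
Hunk 4: at line 7 remove [zjbz] add [cdxe,nojzf] -> 16 lines: jaoex xjx ihkk xumcu axj qxh nma liurh cdxe nojzf qteq rpknc rty mciw xwtzc lda
Final line 4: xumcu

Answer: xumcu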